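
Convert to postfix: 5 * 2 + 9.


Left to right (same or higher precedence on left)
Postfix: 5 2 * 9 +


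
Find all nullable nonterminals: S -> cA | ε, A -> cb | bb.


A nonterminal is nullable iff some alternative derives ε (directly, or every symbol in it is nullable)
Nullable: {S}


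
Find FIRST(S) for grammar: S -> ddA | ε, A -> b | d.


Per alternative of S: FIRST(ddA) = {d}; FIRST(ε) = {ε}
FIRST(S) = {d, ε}


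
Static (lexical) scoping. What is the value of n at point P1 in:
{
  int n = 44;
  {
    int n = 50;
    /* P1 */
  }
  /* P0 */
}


n declared in the same block as P1
n = 50


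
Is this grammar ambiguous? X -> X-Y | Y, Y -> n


precedence layered via separate nonterminal Y: deterministic
Unambiguous


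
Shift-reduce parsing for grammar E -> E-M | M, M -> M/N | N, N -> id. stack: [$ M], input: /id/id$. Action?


shift '/' to continue M -> M/N
Action: shift


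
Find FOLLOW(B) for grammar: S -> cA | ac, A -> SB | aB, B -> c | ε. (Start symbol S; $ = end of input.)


$ ∈ FOLLOW(S). For each A -> αBβ: add FIRST(β)\{ε} to FOLLOW(B); if β nullable, add FOLLOW(A).
FOLLOW(B) = {$, c}


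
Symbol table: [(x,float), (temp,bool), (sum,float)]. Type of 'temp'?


Lookup 'temp' → type bool


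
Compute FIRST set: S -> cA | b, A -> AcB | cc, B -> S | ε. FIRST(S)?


Per alternative of S: FIRST(cA) = {c}; FIRST(b) = {b}
FIRST(S) = {b, c}


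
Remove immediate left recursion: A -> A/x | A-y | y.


Left-recursive alternatives: A/x, A-y; non-recursive: y
Introduce A': A -> yA', A' -> /xA' | -yA' | ε


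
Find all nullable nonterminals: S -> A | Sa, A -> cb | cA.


A nonterminal is nullable iff some alternative derives ε (directly, or every symbol in it is nullable)
Nullable: {}


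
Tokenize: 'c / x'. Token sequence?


Scan left to right, longest-match per lexeme
Tokens: ID(c), OP(/), ID(x)


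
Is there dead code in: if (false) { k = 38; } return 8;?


condition is constant false, so the whole block is unreachable
Dead: 'if (false) { k = 38; }'


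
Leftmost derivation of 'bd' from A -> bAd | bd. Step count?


Derivation: A => bd
Steps: 1


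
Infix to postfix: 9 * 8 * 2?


Left to right (same or higher precedence on left)
Postfix: 9 8 * 2 *


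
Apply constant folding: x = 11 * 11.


11 * 11 = 121 at compile time
Optimized: x = 121


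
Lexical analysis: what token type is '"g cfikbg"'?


Pattern: double-quoted sequence
Type: STRING_LITERAL


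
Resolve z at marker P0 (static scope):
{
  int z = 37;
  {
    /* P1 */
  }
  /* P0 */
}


z declared in the same block as P0
z = 37


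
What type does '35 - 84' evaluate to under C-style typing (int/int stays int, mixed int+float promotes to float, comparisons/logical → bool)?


Operand types: int - int
Rule: mixed int/float promotes to float; int/int stays int
Result type: int


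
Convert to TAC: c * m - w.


Break into single-operator statements:
t1 = c * m
t2 = t1 - w


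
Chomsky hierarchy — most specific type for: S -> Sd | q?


Left-linear: every RHS is a terminal or one nonterminal followed by a terminal
Classification: Type 3 (Regular)


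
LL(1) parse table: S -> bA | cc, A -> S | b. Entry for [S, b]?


For [S, b]: 'b' ∈ FIRST(bA)
Entry: S -> bA


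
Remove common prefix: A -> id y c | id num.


Common prefix: 'id'
Factored: A -> id A', A' -> y c | num


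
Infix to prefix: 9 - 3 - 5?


left-to-right (same/higher precedence on left): tree is (- (- 9 3) 5)
Prefix: - - 9 3 5


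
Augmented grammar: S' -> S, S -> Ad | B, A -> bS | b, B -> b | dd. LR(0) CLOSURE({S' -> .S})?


Start: S' -> .S
For each item with dot before a nonterminal B, add B -> .γ for every B-production
Closure: [S' -> .S, S -> .Ad, S -> .B, A -> .bS, A -> .b, B -> .b, B -> .dd]


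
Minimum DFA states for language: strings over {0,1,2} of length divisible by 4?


Track length mod 4: states 0..3, accept at 0
Minimal DFA: 4 states


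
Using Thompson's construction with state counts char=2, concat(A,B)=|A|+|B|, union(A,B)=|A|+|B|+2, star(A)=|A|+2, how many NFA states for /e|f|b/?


Syntax tree has 3 char leaf(s), 2 union(s), 0 star(s)
chars contribute 3×2 = 6; each union adds +2; each star adds +2
Total: 6 + 4 + 0 = 10 states


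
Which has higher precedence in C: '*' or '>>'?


'*' is multiplicative (level 10); '>>' is shift (level 8)
Higher level binds tighter
'*' has higher precedence than '>>'


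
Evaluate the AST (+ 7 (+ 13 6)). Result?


Evaluate inner: (+ 13 6) = 19
Evaluate root: (+ 7 19) = 26
Result: 26


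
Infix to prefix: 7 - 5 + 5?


left-to-right (same/higher precedence on left): tree is (+ (- 7 5) 5)
Prefix: + - 7 5 5


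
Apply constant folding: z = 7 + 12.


7 + 12 = 19 at compile time
Optimized: z = 19


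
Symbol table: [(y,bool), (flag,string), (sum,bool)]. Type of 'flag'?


Lookup 'flag' → type string


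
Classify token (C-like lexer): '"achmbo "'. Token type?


Pattern: double-quoted sequence
Type: STRING_LITERAL


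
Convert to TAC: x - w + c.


Break into single-operator statements:
t1 = x - w
t2 = t1 + c


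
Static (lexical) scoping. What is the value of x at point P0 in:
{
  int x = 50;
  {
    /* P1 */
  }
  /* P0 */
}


x declared in the same block as P0
x = 50


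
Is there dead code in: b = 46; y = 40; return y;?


b is assigned but never read
Dead: 'b = 46'


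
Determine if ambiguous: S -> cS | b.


right-linear, alternatives start with distinct terminals 'c' vs 'b': unique leftmost derivation
Unambiguous


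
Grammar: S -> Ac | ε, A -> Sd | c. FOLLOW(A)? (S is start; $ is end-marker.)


$ ∈ FOLLOW(S). For each A -> αBβ: add FIRST(β)\{ε} to FOLLOW(B); if β nullable, add FOLLOW(A).
FOLLOW(A) = {c}


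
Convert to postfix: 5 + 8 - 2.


Left to right (same or higher precedence on left)
Postfix: 5 8 + 2 -


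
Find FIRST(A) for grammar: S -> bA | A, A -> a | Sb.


Per alternative of A: FIRST(a) = {a}; FIRST(Sb) = {a, b}
FIRST(A) = {a, b}


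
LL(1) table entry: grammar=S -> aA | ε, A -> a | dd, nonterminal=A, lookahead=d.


For [A, d]: 'd' ∈ FIRST(dd)
Entry: A -> dd


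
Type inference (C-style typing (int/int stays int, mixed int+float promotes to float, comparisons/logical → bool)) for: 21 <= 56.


Operand types: int <= int
Rule: comparison yields bool
Result type: bool


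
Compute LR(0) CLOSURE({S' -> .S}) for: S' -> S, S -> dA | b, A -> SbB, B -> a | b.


Start: S' -> .S
For each item with dot before a nonterminal B, add B -> .γ for every B-production
Closure: [S' -> .S, S -> .dA, S -> .b]


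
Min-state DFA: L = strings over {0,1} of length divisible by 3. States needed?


Track length mod 3: states 0..2, accept at 0
Minimal DFA: 3 states


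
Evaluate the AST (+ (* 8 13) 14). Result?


Evaluate inner: (* 8 13) = 104
Evaluate root: (+ 104 14) = 118
Result: 118


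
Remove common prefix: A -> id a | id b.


Common prefix: 'id'
Factored: A -> id A', A' -> a | b


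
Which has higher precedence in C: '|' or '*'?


'*' is multiplicative (level 10); '|' is bitwise OR (level 3)
Higher level binds tighter
'*' has higher precedence than '|'


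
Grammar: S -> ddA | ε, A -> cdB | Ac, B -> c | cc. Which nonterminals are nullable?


A nonterminal is nullable iff some alternative derives ε (directly, or every symbol in it is nullable)
Nullable: {S}


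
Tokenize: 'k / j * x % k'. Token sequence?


Scan left to right, longest-match per lexeme
Tokens: ID(k), OP(/), ID(j), OP(*), ID(x), OP(%), ID(k)


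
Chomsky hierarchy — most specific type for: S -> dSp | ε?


Single nonterminal LHS, but d^n p^n is not regular
Classification: Type 2 (Context-Free)


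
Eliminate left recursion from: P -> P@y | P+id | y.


Left-recursive alternatives: P@y, P+id; non-recursive: y
Introduce P': P -> yP', P' -> @yP' | +idP' | ε


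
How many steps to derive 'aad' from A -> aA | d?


Derivation: A => aA => aaA => aad
Steps: 3


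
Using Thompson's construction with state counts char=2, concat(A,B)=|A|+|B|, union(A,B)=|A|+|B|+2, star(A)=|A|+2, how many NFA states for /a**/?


Syntax tree has 1 char leaf(s), 0 union(s), 2 star(s)
chars contribute 1×2 = 2; each union adds +2; each star adds +2
Total: 2 + 0 + 4 = 6 states


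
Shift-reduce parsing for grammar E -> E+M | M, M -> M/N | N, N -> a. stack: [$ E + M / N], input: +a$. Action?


handle 'M/N' on top
Action: reduce (M -> M/N)


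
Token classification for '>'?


Pattern: operator symbol
Type: OPERATOR


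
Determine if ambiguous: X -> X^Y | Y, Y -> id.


precedence layered via separate nonterminal Y: deterministic
Unambiguous


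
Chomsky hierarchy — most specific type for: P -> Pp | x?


Left-linear: every RHS is a terminal or one nonterminal followed by a terminal
Classification: Type 3 (Regular)


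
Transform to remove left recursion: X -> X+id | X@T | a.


Left-recursive alternatives: X+id, X@T; non-recursive: a
Introduce X': X -> aX', X' -> +idX' | @TX' | ε


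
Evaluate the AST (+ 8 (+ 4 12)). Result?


Evaluate inner: (+ 4 12) = 16
Evaluate root: (+ 8 16) = 24
Result: 24


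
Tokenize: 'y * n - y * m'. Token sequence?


Scan left to right, longest-match per lexeme
Tokens: ID(y), OP(*), ID(n), OP(-), ID(y), OP(*), ID(m)


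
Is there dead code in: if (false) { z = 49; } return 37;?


condition is constant false, so the whole block is unreachable
Dead: 'if (false) { z = 49; }'


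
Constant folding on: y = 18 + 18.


18 + 18 = 36 at compile time
Optimized: y = 36


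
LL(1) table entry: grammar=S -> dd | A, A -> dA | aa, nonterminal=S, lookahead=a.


For [S, a]: 'a' ∈ FIRST(A)
Entry: S -> A


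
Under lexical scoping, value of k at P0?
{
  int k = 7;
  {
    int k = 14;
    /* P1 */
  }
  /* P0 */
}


k declared in the same block as P0
k = 7


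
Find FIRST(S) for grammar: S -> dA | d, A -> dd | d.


Per alternative of S: FIRST(dA) = {d}; FIRST(d) = {d}
FIRST(S) = {d}


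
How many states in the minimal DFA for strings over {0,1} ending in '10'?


Track the longest suffix of input matching a prefix of '10': 3 classes (prefixes of length 0..2)
Minimal DFA: 3 states


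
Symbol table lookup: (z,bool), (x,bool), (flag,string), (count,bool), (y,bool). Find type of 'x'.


Lookup 'x' → type bool


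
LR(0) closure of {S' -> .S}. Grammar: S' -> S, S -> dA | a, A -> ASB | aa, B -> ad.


Start: S' -> .S
For each item with dot before a nonterminal B, add B -> .γ for every B-production
Closure: [S' -> .S, S -> .dA, S -> .a]


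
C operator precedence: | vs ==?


'==' is equality (level 6); '|' is bitwise OR (level 3)
Higher level binds tighter
'==' has higher precedence than '|'


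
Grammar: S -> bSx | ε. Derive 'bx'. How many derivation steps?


Derivation: S => bSx => bx
Steps: 2


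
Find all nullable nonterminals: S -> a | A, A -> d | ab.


A nonterminal is nullable iff some alternative derives ε (directly, or every symbol in it is nullable)
Nullable: {}


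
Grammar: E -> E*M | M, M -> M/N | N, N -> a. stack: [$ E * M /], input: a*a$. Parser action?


no handle; shift 'a'
Action: shift


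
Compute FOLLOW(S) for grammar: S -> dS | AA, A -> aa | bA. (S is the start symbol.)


$ ∈ FOLLOW(S). For each A -> αBβ: add FIRST(β)\{ε} to FOLLOW(B); if β nullable, add FOLLOW(A).
FOLLOW(S) = {$}


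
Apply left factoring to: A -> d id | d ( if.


Common prefix: 'd'
Factored: A -> d A', A' -> id | ( if


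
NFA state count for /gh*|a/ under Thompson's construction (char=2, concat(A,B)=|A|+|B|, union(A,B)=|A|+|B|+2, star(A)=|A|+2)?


Syntax tree has 3 char leaf(s), 1 union(s), 1 star(s)
chars contribute 3×2 = 6; each union adds +2; each star adds +2
Total: 6 + 2 + 2 = 10 states


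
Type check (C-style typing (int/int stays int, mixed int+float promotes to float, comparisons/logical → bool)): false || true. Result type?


Operand types: bool || bool
Rule: logical operators take bool operands and yield bool
Result type: bool


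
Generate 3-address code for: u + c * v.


Break into single-operator statements:
t1 = c * v
t2 = u + t1


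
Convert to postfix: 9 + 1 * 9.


* has higher precedence, evaluate 1*9 first
Postfix: 9 1 9 * +


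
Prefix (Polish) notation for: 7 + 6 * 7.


'*' binds tighter: tree is (+ 7 (* 6 7))
Prefix: + 7 * 6 7


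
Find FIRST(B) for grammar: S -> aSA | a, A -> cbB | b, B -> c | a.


Per alternative of B: FIRST(c) = {c}; FIRST(a) = {a}
FIRST(B) = {a, c}


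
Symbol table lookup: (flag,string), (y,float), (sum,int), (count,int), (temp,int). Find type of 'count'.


Lookup 'count' → type int


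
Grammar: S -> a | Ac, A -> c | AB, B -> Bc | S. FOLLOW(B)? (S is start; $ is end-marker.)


$ ∈ FOLLOW(S). For each A -> αBβ: add FIRST(β)\{ε} to FOLLOW(B); if β nullable, add FOLLOW(A).
FOLLOW(B) = {a, c}


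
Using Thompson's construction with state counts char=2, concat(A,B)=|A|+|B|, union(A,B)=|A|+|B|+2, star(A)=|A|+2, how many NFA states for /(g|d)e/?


Syntax tree has 3 char leaf(s), 1 union(s), 0 star(s)
chars contribute 3×2 = 6; each union adds +2; each star adds +2
Total: 6 + 2 + 0 = 8 states


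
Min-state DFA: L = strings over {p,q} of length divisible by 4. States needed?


Track length mod 4: states 0..3, accept at 0
Minimal DFA: 4 states


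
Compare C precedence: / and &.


'/' is multiplicative (level 10); '&' is bitwise AND (level 5)
Higher level binds tighter
'/' has higher precedence than '&'


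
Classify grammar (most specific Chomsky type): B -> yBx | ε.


Single nonterminal LHS, but y^n x^n is not regular
Classification: Type 2 (Context-Free)


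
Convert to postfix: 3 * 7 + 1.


Left to right (same or higher precedence on left)
Postfix: 3 7 * 1 +


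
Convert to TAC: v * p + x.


Break into single-operator statements:
t1 = v * p
t2 = t1 + x


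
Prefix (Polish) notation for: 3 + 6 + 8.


left-to-right (same/higher precedence on left): tree is (+ (+ 3 6) 8)
Prefix: + + 3 6 8


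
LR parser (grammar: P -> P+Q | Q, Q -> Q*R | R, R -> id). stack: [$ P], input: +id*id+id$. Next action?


shift '+' to continue P -> P+Q
Action: shift


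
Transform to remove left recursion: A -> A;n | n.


Left-recursive alternatives: A;n; non-recursive: n
Introduce A': A -> nA', A' -> ;nA' | ε


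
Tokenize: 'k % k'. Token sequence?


Scan left to right, longest-match per lexeme
Tokens: ID(k), OP(%), ID(k)


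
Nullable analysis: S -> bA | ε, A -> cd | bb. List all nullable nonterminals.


A nonterminal is nullable iff some alternative derives ε (directly, or every symbol in it is nullable)
Nullable: {S}


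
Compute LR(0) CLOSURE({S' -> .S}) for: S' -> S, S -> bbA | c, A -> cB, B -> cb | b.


Start: S' -> .S
For each item with dot before a nonterminal B, add B -> .γ for every B-production
Closure: [S' -> .S, S -> .bbA, S -> .c]


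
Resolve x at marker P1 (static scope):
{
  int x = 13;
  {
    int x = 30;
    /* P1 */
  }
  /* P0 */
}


x declared in the same block as P1
x = 30


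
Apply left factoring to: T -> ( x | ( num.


Common prefix: '('
Factored: T -> ( T', T' -> x | num


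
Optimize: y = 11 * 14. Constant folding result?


11 * 14 = 154 at compile time
Optimized: y = 154


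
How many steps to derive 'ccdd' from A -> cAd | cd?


Derivation: A => cAd => ccdd
Steps: 2


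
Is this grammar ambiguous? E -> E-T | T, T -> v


precedence layered via separate nonterminal T: deterministic
Unambiguous


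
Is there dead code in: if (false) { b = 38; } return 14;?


condition is constant false, so the whole block is unreachable
Dead: 'if (false) { b = 38; }'


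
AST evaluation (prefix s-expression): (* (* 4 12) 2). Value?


Evaluate inner: (* 4 12) = 48
Evaluate root: (* 48 2) = 96
Result: 96


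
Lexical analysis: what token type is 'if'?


Pattern: reserved word
Type: KEYWORD


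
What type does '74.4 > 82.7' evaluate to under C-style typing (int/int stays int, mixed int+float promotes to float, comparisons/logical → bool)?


Operand types: float > float
Rule: comparison yields bool
Result type: bool


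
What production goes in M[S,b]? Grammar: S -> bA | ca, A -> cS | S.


For [S, b]: 'b' ∈ FIRST(bA)
Entry: S -> bA


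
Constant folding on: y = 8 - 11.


8 - 11 = -3 at compile time
Optimized: y = -3


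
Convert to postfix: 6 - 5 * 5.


* has higher precedence, evaluate 5*5 first
Postfix: 6 5 5 * -


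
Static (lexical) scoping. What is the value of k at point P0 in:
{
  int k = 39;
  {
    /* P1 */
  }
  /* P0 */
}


k declared in the same block as P0
k = 39


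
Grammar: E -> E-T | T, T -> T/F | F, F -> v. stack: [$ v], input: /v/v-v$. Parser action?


'v' on top is the handle for F -> v
Action: reduce (F -> v)


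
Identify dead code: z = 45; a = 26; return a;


z is assigned but never read
Dead: 'z = 45'


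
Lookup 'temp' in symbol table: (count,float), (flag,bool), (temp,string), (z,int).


Lookup 'temp' → type string


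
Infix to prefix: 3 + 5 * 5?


'*' binds tighter: tree is (+ 3 (* 5 5))
Prefix: + 3 * 5 5


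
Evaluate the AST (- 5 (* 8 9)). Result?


Evaluate inner: (* 8 9) = 72
Evaluate root: (- 5 72) = -67
Result: -67


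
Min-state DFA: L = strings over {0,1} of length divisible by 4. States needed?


Track length mod 4: states 0..3, accept at 0
Minimal DFA: 4 states


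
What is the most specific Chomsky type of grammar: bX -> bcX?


LHS has context (more than one symbol) and |LHS| ≤ |RHS|
Classification: Type 1 (Context-Sensitive)


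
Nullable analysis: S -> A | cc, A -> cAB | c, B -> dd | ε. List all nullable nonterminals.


A nonterminal is nullable iff some alternative derives ε (directly, or every symbol in it is nullable)
Nullable: {B}


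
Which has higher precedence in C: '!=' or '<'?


'<' is relational (level 7); '!=' is equality (level 6)
Higher level binds tighter
'<' has higher precedence than '!='


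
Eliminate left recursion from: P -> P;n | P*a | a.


Left-recursive alternatives: P;n, P*a; non-recursive: a
Introduce P': P -> aP', P' -> ;nP' | *aP' | ε


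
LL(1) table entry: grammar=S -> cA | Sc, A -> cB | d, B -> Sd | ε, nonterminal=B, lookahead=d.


For [B, d]: ε is nullable and 'd' ∈ FOLLOW(B)
Entry: B -> ε


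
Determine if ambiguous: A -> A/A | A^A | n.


'n/n^n' has two parse trees (no precedence encoded between / and ^)
Ambiguous


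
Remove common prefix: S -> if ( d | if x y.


Common prefix: 'if'
Factored: S -> if S', S' -> ( d | x y


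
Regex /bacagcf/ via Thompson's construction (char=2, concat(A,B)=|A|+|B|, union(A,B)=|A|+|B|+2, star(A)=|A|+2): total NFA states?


Syntax tree has 7 char leaf(s), 0 union(s), 0 star(s)
chars contribute 7×2 = 14; each union adds +2; each star adds +2
Total: 14 + 0 + 0 = 14 states


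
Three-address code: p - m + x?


Break into single-operator statements:
t1 = p - m
t2 = t1 + x


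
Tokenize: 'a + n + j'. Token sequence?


Scan left to right, longest-match per lexeme
Tokens: ID(a), OP(+), ID(n), OP(+), ID(j)


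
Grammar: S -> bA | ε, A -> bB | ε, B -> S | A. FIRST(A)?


Per alternative of A: FIRST(bB) = {b}; FIRST(ε) = {ε}
FIRST(A) = {b, ε}


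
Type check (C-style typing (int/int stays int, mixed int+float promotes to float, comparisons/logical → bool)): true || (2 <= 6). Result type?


Operand types: bool || bool
Rule: logical operators take bool operands and yield bool
Result type: bool


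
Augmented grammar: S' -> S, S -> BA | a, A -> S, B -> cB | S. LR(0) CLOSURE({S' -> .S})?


Start: S' -> .S
For each item with dot before a nonterminal B, add B -> .γ for every B-production
Closure: [S' -> .S, S -> .BA, S -> .a, B -> .cB, B -> .S]


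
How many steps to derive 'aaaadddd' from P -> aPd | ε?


Derivation: P => aPd => aaPdd => aaaPddd => aaaaPdddd => aaaadddd
Steps: 5


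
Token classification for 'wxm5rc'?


Pattern: letter/underscore followed by alphanumerics, not a keyword
Type: IDENTIFIER


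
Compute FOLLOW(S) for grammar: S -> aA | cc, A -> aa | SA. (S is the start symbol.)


$ ∈ FOLLOW(S). For each A -> αBβ: add FIRST(β)\{ε} to FOLLOW(B); if β nullable, add FOLLOW(A).
FOLLOW(S) = {$, a, c}


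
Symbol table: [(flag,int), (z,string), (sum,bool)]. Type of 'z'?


Lookup 'z' → type string


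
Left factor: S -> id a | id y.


Common prefix: 'id'
Factored: S -> id S', S' -> a | y


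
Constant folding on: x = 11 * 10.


11 * 10 = 110 at compile time
Optimized: x = 110


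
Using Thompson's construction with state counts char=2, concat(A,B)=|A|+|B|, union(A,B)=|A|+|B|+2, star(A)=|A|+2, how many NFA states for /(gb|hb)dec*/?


Syntax tree has 7 char leaf(s), 1 union(s), 1 star(s)
chars contribute 7×2 = 14; each union adds +2; each star adds +2
Total: 14 + 2 + 2 = 18 states


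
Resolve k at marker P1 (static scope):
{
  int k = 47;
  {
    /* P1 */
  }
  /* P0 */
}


P1's block does not declare k; resolves to the enclosing declaration at depth 0
k = 47


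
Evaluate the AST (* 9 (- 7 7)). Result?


Evaluate inner: (- 7 7) = 0
Evaluate root: (* 9 0) = 0
Result: 0


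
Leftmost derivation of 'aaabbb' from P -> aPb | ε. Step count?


Derivation: P => aPb => aaPbb => aaaPbbb => aaabbb
Steps: 4


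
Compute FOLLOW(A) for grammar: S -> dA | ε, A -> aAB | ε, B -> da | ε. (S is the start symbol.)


$ ∈ FOLLOW(S). For each A -> αBβ: add FIRST(β)\{ε} to FOLLOW(B); if β nullable, add FOLLOW(A).
FOLLOW(A) = {$, d}


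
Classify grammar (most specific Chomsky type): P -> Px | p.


Left-linear: every RHS is a terminal or one nonterminal followed by a terminal
Classification: Type 3 (Regular)


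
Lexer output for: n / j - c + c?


Scan left to right, longest-match per lexeme
Tokens: ID(n), OP(/), ID(j), OP(-), ID(c), OP(+), ID(c)


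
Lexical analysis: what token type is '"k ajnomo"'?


Pattern: double-quoted sequence
Type: STRING_LITERAL


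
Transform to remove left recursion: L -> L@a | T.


Left-recursive alternatives: L@a; non-recursive: T
Introduce L': L -> TL', L' -> @aL' | ε


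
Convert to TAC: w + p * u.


Break into single-operator statements:
t1 = p * u
t2 = w + t1


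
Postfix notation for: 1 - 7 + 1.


Left to right (same or higher precedence on left)
Postfix: 1 7 - 1 +


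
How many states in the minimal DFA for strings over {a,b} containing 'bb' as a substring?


KMP-style automaton: 2 progress states + 1 absorbing accept = 3
Minimal DFA: 3 states


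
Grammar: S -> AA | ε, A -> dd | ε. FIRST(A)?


Per alternative of A: FIRST(dd) = {d}; FIRST(ε) = {ε}
FIRST(A) = {d, ε}


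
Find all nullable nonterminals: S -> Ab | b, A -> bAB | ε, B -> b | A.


A nonterminal is nullable iff some alternative derives ε (directly, or every symbol in it is nullable)
Nullable: {A, B}


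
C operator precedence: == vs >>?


'>>' is shift (level 8); '==' is equality (level 6)
Higher level binds tighter
'>>' has higher precedence than '=='


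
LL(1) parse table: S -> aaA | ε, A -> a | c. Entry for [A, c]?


For [A, c]: 'c' ∈ FIRST(c)
Entry: A -> c


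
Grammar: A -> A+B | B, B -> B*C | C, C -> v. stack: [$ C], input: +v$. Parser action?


'C' (not preceded by B*) is the handle for B -> C
Action: reduce (B -> C)


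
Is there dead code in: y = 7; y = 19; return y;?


first assignment to y is overwritten before any read
Dead: 'y = 7'


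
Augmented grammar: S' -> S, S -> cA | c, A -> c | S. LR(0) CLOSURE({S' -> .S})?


Start: S' -> .S
For each item with dot before a nonterminal B, add B -> .γ for every B-production
Closure: [S' -> .S, S -> .cA, S -> .c]


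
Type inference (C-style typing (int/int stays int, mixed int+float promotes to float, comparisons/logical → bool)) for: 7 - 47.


Operand types: int - int
Rule: mixed int/float promotes to float; int/int stays int
Result type: int


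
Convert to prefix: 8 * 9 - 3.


left-to-right (same/higher precedence on left): tree is (- (* 8 9) 3)
Prefix: - * 8 9 3


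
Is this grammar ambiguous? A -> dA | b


right-linear, alternatives start with distinct terminals 'd' vs 'b': unique leftmost derivation
Unambiguous


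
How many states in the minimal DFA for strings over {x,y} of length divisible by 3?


Track length mod 3: states 0..2, accept at 0
Minimal DFA: 3 states


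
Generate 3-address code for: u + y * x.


Break into single-operator statements:
t1 = y * x
t2 = u + t1


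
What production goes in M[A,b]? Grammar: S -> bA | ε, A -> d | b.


For [A, b]: 'b' ∈ FIRST(b)
Entry: A -> b


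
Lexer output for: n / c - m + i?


Scan left to right, longest-match per lexeme
Tokens: ID(n), OP(/), ID(c), OP(-), ID(m), OP(+), ID(i)


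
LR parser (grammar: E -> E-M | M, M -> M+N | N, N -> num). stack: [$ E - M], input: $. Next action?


handle 'E-M' on top; lookahead ∈ FOLLOW(E) = {-, $}
Action: reduce (E -> E-M)


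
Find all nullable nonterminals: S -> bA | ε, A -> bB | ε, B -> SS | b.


A nonterminal is nullable iff some alternative derives ε (directly, or every symbol in it is nullable)
Nullable: {A, B, S}


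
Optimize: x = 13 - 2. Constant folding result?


13 - 2 = 11 at compile time
Optimized: x = 11


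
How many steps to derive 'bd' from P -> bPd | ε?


Derivation: P => bPd => bd
Steps: 2


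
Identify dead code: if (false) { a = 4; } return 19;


condition is constant false, so the whole block is unreachable
Dead: 'if (false) { a = 4; }'


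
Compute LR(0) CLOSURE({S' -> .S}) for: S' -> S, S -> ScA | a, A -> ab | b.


Start: S' -> .S
For each item with dot before a nonterminal B, add B -> .γ for every B-production
Closure: [S' -> .S, S -> .ScA, S -> .a]


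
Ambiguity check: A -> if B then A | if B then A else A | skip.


dangling else: 'if B then if B then skip else skip' parses two ways
Ambiguous


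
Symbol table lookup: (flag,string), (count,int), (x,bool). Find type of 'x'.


Lookup 'x' → type bool


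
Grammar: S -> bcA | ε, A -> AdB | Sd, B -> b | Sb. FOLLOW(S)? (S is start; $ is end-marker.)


$ ∈ FOLLOW(S). For each A -> αBβ: add FIRST(β)\{ε} to FOLLOW(B); if β nullable, add FOLLOW(A).
FOLLOW(S) = {$, b, d}


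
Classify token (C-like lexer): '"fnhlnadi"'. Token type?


Pattern: double-quoted sequence
Type: STRING_LITERAL


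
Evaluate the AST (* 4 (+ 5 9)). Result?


Evaluate inner: (+ 5 9) = 14
Evaluate root: (* 4 14) = 56
Result: 56


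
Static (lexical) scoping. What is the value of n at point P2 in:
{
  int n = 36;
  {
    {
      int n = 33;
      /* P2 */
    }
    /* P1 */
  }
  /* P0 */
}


n declared in the same block as P2
n = 33


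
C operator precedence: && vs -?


'-' is additive (level 9); '&&' is logical AND (level 2)
Higher level binds tighter
'-' has higher precedence than '&&'


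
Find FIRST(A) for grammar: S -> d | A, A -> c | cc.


Per alternative of A: FIRST(c) = {c}; FIRST(cc) = {c}
FIRST(A) = {c}


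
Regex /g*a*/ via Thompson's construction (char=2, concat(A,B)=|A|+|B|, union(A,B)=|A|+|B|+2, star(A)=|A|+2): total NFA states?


Syntax tree has 2 char leaf(s), 0 union(s), 2 star(s)
chars contribute 2×2 = 4; each union adds +2; each star adds +2
Total: 4 + 0 + 4 = 8 states


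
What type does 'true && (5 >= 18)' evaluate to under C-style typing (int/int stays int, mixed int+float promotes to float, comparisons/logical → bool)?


Operand types: bool && bool
Rule: logical operators take bool operands and yield bool
Result type: bool


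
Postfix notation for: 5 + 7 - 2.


Left to right (same or higher precedence on left)
Postfix: 5 7 + 2 -


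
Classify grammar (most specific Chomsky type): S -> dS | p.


Right-linear: every RHS is a terminal or a terminal followed by one nonterminal
Classification: Type 3 (Regular)


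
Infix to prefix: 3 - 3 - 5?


left-to-right (same/higher precedence on left): tree is (- (- 3 3) 5)
Prefix: - - 3 3 5


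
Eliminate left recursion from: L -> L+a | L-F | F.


Left-recursive alternatives: L+a, L-F; non-recursive: F
Introduce L': L -> FL', L' -> +aL' | -FL' | ε


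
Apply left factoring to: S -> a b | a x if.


Common prefix: 'a'
Factored: S -> a S', S' -> b | x if


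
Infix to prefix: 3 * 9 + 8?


left-to-right (same/higher precedence on left): tree is (+ (* 3 9) 8)
Prefix: + * 3 9 8


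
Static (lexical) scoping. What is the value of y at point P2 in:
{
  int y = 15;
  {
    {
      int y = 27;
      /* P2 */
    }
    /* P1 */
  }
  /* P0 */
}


y declared in the same block as P2
y = 27


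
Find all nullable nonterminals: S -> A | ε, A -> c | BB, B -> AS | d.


A nonterminal is nullable iff some alternative derives ε (directly, or every symbol in it is nullable)
Nullable: {S}


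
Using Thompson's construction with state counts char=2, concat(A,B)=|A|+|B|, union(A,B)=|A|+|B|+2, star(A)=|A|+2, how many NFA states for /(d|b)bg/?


Syntax tree has 4 char leaf(s), 1 union(s), 0 star(s)
chars contribute 4×2 = 8; each union adds +2; each star adds +2
Total: 8 + 2 + 0 = 10 states


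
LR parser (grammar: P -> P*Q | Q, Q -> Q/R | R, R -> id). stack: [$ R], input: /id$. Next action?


'R' (not preceded by Q/) is the handle for Q -> R
Action: reduce (Q -> R)


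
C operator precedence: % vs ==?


'%' is multiplicative (level 10); '==' is equality (level 6)
Higher level binds tighter
'%' has higher precedence than '=='


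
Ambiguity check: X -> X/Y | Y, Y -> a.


precedence layered via separate nonterminal Y: deterministic
Unambiguous


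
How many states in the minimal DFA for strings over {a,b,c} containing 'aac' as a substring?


KMP-style automaton: 3 progress states + 1 absorbing accept = 4
Minimal DFA: 4 states


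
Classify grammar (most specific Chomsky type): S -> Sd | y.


Left-linear: every RHS is a terminal or one nonterminal followed by a terminal
Classification: Type 3 (Regular)


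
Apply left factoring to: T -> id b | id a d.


Common prefix: 'id'
Factored: T -> id T', T' -> b | a d


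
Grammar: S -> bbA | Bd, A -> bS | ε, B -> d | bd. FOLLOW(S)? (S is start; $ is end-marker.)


$ ∈ FOLLOW(S). For each A -> αBβ: add FIRST(β)\{ε} to FOLLOW(B); if β nullable, add FOLLOW(A).
FOLLOW(S) = {$}


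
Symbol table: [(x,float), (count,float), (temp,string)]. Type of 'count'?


Lookup 'count' → type float


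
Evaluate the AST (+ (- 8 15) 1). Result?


Evaluate inner: (- 8 15) = -7
Evaluate root: (+ -7 1) = -6
Result: -6


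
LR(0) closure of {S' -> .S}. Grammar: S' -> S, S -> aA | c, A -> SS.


Start: S' -> .S
For each item with dot before a nonterminal B, add B -> .γ for every B-production
Closure: [S' -> .S, S -> .aA, S -> .c]


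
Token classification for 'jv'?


Pattern: letter/underscore followed by alphanumerics, not a keyword
Type: IDENTIFIER


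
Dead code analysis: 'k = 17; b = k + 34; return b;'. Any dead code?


k is read by b's definition; b is returned
No dead code


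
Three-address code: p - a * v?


Break into single-operator statements:
t1 = a * v
t2 = p - t1


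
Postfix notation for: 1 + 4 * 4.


* has higher precedence, evaluate 4*4 first
Postfix: 1 4 4 * +


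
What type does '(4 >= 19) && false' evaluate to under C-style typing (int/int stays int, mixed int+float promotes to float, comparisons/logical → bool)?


Operand types: bool && bool
Rule: logical operators take bool operands and yield bool
Result type: bool


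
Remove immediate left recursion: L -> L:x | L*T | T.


Left-recursive alternatives: L:x, L*T; non-recursive: T
Introduce L': L -> TL', L' -> :xL' | *TL' | ε


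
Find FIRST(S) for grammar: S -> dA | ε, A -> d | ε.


Per alternative of S: FIRST(dA) = {d}; FIRST(ε) = {ε}
FIRST(S) = {d, ε}


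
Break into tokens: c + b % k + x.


Scan left to right, longest-match per lexeme
Tokens: ID(c), OP(+), ID(b), OP(%), ID(k), OP(+), ID(x)


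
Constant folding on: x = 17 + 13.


17 + 13 = 30 at compile time
Optimized: x = 30


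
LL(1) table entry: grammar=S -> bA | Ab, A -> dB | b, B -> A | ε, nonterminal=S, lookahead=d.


For [S, d]: 'd' ∈ FIRST(Ab)
Entry: S -> Ab


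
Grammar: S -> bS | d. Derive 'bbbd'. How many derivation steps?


Derivation: S => bS => bbS => bbbS => bbbd
Steps: 4


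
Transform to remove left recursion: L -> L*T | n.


Left-recursive alternatives: L*T; non-recursive: n
Introduce L': L -> nL', L' -> *TL' | ε


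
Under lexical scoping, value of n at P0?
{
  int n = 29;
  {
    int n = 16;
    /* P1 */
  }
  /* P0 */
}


n declared in the same block as P0
n = 29


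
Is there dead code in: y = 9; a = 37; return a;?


y is assigned but never read
Dead: 'y = 9'


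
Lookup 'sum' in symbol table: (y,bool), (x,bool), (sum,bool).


Lookup 'sum' → type bool


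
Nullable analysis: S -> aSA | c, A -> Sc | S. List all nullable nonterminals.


A nonterminal is nullable iff some alternative derives ε (directly, or every symbol in it is nullable)
Nullable: {}


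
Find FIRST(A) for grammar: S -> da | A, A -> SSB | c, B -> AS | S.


Per alternative of A: FIRST(SSB) = {c, d}; FIRST(c) = {c}
FIRST(A) = {c, d}


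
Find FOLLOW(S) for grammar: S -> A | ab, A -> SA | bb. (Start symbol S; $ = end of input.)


$ ∈ FOLLOW(S). For each A -> αBβ: add FIRST(β)\{ε} to FOLLOW(B); if β nullable, add FOLLOW(A).
FOLLOW(S) = {$, a, b}


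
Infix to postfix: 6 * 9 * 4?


Left to right (same or higher precedence on left)
Postfix: 6 9 * 4 *


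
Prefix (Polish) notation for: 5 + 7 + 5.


left-to-right (same/higher precedence on left): tree is (+ (+ 5 7) 5)
Prefix: + + 5 7 5


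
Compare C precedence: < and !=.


'<' is relational (level 7); '!=' is equality (level 6)
Higher level binds tighter
'<' has higher precedence than '!='


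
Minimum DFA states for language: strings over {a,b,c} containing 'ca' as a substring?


KMP-style automaton: 2 progress states + 1 absorbing accept = 3
Minimal DFA: 3 states


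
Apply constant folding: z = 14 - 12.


14 - 12 = 2 at compile time
Optimized: z = 2


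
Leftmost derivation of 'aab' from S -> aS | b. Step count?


Derivation: S => aS => aaS => aab
Steps: 3


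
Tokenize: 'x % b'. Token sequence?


Scan left to right, longest-match per lexeme
Tokens: ID(x), OP(%), ID(b)


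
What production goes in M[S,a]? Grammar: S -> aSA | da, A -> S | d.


For [S, a]: 'a' ∈ FIRST(aSA)
Entry: S -> aSA


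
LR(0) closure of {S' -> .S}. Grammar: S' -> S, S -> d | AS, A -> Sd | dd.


Start: S' -> .S
For each item with dot before a nonterminal B, add B -> .γ for every B-production
Closure: [S' -> .S, S -> .d, S -> .AS, A -> .Sd, A -> .dd]


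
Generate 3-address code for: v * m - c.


Break into single-operator statements:
t1 = v * m
t2 = t1 - c


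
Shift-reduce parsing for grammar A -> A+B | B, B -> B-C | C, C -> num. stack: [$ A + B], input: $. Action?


handle 'A+B' on top; lookahead ∈ FOLLOW(A) = {+, $}
Action: reduce (A -> A+B)


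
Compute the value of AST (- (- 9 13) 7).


Evaluate inner: (- 9 13) = -4
Evaluate root: (- -4 7) = -11
Result: -11


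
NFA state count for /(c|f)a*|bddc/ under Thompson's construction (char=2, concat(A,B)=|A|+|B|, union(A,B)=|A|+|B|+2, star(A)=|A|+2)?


Syntax tree has 7 char leaf(s), 2 union(s), 1 star(s)
chars contribute 7×2 = 14; each union adds +2; each star adds +2
Total: 14 + 4 + 2 = 20 states


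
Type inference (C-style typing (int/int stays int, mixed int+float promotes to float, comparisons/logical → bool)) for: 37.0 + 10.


Operand types: float + int
Rule: mixed int/float promotes to float; int/int stays int
Result type: float


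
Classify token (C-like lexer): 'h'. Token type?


Pattern: letter/underscore followed by alphanumerics, not a keyword
Type: IDENTIFIER


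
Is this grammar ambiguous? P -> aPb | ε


balanced a^n…b^n: each string has a unique parse
Unambiguous


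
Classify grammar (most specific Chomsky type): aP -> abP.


LHS has context (more than one symbol) and |LHS| ≤ |RHS|
Classification: Type 1 (Context-Sensitive)


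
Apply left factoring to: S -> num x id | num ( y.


Common prefix: 'num'
Factored: S -> num S', S' -> x id | ( y


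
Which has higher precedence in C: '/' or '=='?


'/' is multiplicative (level 10); '==' is equality (level 6)
Higher level binds tighter
'/' has higher precedence than '=='


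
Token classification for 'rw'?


Pattern: letter/underscore followed by alphanumerics, not a keyword
Type: IDENTIFIER


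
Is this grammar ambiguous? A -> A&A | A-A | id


'id&id-id' has two parse trees (no precedence encoded between & and -)
Ambiguous


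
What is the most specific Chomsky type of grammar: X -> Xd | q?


Left-linear: every RHS is a terminal or one nonterminal followed by a terminal
Classification: Type 3 (Regular)


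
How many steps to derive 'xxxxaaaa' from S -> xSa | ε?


Derivation: S => xSa => xxSaa => xxxSaaa => xxxxSaaaa => xxxxaaaa
Steps: 5


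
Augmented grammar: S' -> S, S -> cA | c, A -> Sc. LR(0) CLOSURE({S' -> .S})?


Start: S' -> .S
For each item with dot before a nonterminal B, add B -> .γ for every B-production
Closure: [S' -> .S, S -> .cA, S -> .c]


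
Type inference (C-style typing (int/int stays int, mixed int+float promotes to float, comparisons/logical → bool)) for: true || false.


Operand types: bool || bool
Rule: logical operators take bool operands and yield bool
Result type: bool


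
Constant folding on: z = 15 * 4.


15 * 4 = 60 at compile time
Optimized: z = 60


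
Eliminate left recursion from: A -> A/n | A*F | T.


Left-recursive alternatives: A/n, A*F; non-recursive: T
Introduce A': A -> TA', A' -> /nA' | *FA' | ε


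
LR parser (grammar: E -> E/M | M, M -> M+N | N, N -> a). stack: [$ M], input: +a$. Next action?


shift '+' to continue M -> M+N
Action: shift


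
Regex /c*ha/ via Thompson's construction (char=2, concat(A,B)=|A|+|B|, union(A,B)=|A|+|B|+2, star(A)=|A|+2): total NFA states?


Syntax tree has 3 char leaf(s), 0 union(s), 1 star(s)
chars contribute 3×2 = 6; each union adds +2; each star adds +2
Total: 6 + 0 + 2 = 8 states


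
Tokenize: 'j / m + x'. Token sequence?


Scan left to right, longest-match per lexeme
Tokens: ID(j), OP(/), ID(m), OP(+), ID(x)


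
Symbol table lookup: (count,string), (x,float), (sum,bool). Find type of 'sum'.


Lookup 'sum' → type bool


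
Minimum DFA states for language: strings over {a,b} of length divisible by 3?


Track length mod 3: states 0..2, accept at 0
Minimal DFA: 3 states


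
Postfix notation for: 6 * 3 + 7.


Left to right (same or higher precedence on left)
Postfix: 6 3 * 7 +


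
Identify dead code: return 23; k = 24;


statement follows a return and is unreachable
Dead: 'k = 24'


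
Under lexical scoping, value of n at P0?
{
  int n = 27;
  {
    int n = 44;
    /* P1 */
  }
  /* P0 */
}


n declared in the same block as P0
n = 27
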